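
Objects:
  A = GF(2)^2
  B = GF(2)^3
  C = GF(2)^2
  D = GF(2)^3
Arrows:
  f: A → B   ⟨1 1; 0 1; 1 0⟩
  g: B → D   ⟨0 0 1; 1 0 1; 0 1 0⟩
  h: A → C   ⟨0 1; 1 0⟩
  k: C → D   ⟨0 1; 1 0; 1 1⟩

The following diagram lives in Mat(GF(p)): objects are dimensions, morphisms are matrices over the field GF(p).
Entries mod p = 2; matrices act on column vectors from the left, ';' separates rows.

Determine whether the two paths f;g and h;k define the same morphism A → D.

Answer: DOES NOT COMMUTE

Work:
Along f;g (path 1):
  e0=⟨1,0⟩ f→⟨1,0,1⟩ g→⟨1,0,0⟩
  e1=⟨0,1⟩ f→⟨1,1,0⟩ g→⟨0,1,1⟩
  result₁ = ⟨1 0; 0 1; 0 1⟩
Along h;k (path 2):
  e0=⟨1,0⟩ h→⟨0,1⟩ k→⟨1,0,1⟩
  e1=⟨0,1⟩ h→⟨1,0⟩ k→⟨0,1,1⟩
  result₂ = ⟨1 0; 0 1; 1 1⟩
Equal? distinct morphisms ✗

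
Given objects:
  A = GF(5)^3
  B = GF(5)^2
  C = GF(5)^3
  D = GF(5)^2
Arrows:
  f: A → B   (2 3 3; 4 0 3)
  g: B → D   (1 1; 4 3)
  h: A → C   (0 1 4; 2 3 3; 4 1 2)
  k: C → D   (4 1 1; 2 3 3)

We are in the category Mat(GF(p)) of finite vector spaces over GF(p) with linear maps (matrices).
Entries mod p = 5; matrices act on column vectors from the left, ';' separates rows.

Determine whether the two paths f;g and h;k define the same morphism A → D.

Along f;g (path 1):
  e0=(1,0,0) f→(2,4) g→(1,0)
  e1=(0,1,0) f→(3,0) g→(3,2)
  e2=(0,0,1) f→(3,3) g→(1,1)
  result₁ = (1 3 1; 0 2 1)
Along h;k (path 2):
  e0=(1,0,0) h→(0,2,4) k→(1,3)
  e1=(0,1,0) h→(1,3,1) k→(3,4)
  e2=(0,0,1) h→(4,3,2) k→(1,3)
  result₂ = (1 3 1; 3 4 3)
Equal? differ; not commutative

Answer: DOES NOT COMMUTE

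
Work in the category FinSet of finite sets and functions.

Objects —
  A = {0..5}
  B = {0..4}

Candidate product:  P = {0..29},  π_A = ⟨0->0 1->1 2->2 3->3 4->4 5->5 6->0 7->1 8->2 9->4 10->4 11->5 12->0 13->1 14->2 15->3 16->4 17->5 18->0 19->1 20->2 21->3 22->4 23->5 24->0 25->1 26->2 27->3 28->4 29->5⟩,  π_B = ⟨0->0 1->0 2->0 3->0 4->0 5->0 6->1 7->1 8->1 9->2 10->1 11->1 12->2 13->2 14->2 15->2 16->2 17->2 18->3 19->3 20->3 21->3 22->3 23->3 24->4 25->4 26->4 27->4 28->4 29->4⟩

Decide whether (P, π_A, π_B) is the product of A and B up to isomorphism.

Answer: NOT A VALID PRODUCT — duplicate pair at indices 16,9

Trace:
|A|·|B| = 6·5 = 30;  |P| = 30
Check the pairing map k ↦ (π_A(k), π_B(k)):
  0 -> (0,0)
  1 -> (1,0)
  2 -> (2,0)
  3 -> (3,0)
  4 -> (4,0)
  5 -> (5,0)
  6 -> (0,1)
  7 -> (1,1)
  8 -> (2,1)
  9 -> (4,2)
  10 -> (4,1)
  11 -> (5,1)
  12 -> (0,2)
  13 -> (1,2)
  14 -> (2,2)
  15 -> (3,2)
  16 -> (4,2)  ✗ repeats pair of k=9
  17 -> (5,2)
  18 -> (0,3)
  19 -> (1,3)
  20 -> (2,3)
  21 -> (3,3)
  22 -> (4,3)
  23 -> (5,3)
  24 -> (0,4)
  25 -> (1,4)
  26 -> (2,4)
  27 -> (3,4)
  28 -> (4,4)
  29 -> (5,4)
distinct pairs in image: 29 / 30 needed
  → (4,2) hit at k=9 and k=16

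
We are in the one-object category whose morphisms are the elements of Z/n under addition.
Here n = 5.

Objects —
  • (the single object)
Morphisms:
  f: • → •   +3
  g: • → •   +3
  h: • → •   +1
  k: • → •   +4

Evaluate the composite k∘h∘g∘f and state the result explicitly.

Answer: +1

Trace:
  0 +3≡3 +3≡1 +1≡2 +4≡1  (mod 5)
result: +1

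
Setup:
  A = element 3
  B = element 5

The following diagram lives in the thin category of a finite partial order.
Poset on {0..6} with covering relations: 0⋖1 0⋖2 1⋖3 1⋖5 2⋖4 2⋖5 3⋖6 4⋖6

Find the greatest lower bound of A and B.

Answer: A∧B = 1

Trace:
{x : x<=A ∧ x<=B} = {0,1}  (A=3, B=5)
  0 <= 1
  1 <= 1
glb = 1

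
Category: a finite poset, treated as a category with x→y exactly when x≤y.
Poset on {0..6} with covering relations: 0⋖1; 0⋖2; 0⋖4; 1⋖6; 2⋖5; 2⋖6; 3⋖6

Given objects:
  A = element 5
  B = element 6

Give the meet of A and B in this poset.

Common predecessors of 5,6: {0,2}
  0 <= 2
  2 <= 2
glb = 2

Answer: A∧B = 2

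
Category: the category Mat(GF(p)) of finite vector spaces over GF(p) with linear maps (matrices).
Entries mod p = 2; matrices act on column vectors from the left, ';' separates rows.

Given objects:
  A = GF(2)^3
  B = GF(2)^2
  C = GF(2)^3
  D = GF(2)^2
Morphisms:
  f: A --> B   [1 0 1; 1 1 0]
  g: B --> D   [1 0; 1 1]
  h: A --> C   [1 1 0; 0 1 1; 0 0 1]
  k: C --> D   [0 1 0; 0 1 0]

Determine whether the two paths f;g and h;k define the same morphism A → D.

Path 1 = f;g:
  e0=[1,0,0] f-->[1,1] g-->[1,0]
  e1=[0,1,0] f-->[0,1] g-->[0,1]
  e2=[0,0,1] f-->[1,0] g-->[1,1]
  composite₁ = [1 0 1; 0 1 1]
Path 2 = h;k:
  e0=[1,0,0] h-->[1,0,0] k-->[0,0]
  e1=[0,1,0] h-->[1,1,0] k-->[1,1]
  e2=[0,0,1] h-->[0,1,1] k-->[1,1]
  composite₂ = [0 1 1; 0 1 1]
Equal? differ; not commutative

Answer: DOES NOT COMMUTE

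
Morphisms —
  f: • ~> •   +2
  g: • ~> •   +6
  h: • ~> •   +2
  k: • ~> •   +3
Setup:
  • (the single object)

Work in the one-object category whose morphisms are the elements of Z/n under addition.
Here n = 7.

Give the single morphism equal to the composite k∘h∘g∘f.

  0 +2≡2 +6≡1 +2≡3 +3≡6  (mod 7)
composite: +6

Answer: +6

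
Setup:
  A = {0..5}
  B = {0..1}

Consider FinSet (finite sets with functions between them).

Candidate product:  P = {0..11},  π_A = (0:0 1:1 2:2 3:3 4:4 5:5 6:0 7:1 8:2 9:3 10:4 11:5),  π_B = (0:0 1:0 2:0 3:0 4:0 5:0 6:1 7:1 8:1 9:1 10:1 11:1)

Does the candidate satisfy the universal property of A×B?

|A|·|B| = 6·2 = 12;  |P| = 12
Check the pairing map k ↦ (π_A(k), π_B(k)):
  0 : (0,0)
  1 : (1,0)
  2 : (2,0)
  3 : (3,0)
  4 : (4,0)
  5 : (5,0)
  6 : (0,1)
  7 : (1,1)
  8 : (2,1)
  9 : (3,1)
  10 : (4,1)
  11 : (5,1)
distinct pairs in image: 12 / 12 needed
  → bijection onto A×B; projections well-typed.

Answer: VALID PRODUCT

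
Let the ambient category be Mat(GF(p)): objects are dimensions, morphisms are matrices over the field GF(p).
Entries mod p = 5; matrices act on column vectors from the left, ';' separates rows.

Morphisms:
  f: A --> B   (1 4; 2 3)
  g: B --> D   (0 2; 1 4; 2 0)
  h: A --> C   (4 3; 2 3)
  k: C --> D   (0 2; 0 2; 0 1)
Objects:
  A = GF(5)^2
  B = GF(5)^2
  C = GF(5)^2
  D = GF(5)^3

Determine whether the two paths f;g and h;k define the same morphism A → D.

Path 1 = f;g:
  e0=⟨1,0⟩ f-->⟨1,2⟩ g-->⟨4,4,2⟩
  e1=⟨0,1⟩ f-->⟨4,3⟩ g-->⟨1,1,3⟩
  result₁ = (4 1; 4 1; 2 3)
Path 2 = h;k:
  e0=⟨1,0⟩ h-->⟨4,2⟩ k-->⟨4,4,2⟩
  e1=⟨0,1⟩ h-->⟨3,3⟩ k-->⟨1,1,3⟩
  result₂ = (4 1; 4 1; 2 3)
Equal? equal; square commutes

Answer: COMMUTES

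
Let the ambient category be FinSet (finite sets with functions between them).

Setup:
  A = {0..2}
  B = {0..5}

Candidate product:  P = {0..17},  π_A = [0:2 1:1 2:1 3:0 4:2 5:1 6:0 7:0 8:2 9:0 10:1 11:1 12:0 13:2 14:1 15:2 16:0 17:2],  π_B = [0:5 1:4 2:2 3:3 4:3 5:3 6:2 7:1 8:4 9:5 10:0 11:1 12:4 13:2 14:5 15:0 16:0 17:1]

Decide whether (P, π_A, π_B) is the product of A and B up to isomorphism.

|A|·|B| = 3·6 = 18;  |P| = 18
Check the pairing map k ↦ (π_A(k), π_B(k)):
  0 : (2,5)
  1 : (1,4)
  2 : (1,2)
  3 : (0,3)
  4 : (2,3)
  5 : (1,3)
  6 : (0,2)
  7 : (0,1)
  8 : (2,4)
  9 : (0,5)
  10 : (1,0)
  11 : (1,1)
  12 : (0,4)
  13 : (2,2)
  14 : (1,5)
  15 : (2,0)
  16 : (0,0)
  17 : (2,1)
distinct pairs in image: 18 / 18 needed
  → bijection onto A×B; projections well-typed.

Answer: VALID PRODUCT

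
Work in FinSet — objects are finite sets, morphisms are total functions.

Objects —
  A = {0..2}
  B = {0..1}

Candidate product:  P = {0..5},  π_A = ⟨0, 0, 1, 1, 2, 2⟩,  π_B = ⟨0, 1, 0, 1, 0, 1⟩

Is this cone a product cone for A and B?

Answer: VALID PRODUCT

Derivation:
|A|·|B| = 3·2 = 6;  |P| = 6
Check the pairing map k ↦ (π_A(k), π_B(k)):
  0 : (0,0)
  1 : (0,1)
  2 : (1,0)
  3 : (1,1)
  4 : (2,0)
  5 : (2,1)
distinct pairs in image: 6 / 6 needed
  → bijection onto A×B; projections well-typed.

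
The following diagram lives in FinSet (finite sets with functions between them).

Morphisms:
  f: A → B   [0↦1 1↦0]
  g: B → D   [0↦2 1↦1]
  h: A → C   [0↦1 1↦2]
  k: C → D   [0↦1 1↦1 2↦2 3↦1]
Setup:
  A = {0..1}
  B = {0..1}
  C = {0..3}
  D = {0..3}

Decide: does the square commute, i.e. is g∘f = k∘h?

Answer: COMMUTES

Trace:
Along f;g (path 1):
  0 f→1 g→1
  1 f→0 g→2
  ⟦path⟧₁ = [0↦1 1↦2]
Along h;k (path 2):
  0 h→1 k→1
  1 h→2 k→2
  ⟦path⟧₂ = [0↦1 1↦2]
Equal? same morphism ✓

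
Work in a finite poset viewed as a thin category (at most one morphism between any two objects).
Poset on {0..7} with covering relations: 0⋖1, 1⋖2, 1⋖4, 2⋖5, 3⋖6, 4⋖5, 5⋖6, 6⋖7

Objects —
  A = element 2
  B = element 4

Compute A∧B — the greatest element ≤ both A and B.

Lower bounds of A=2 and B=4: {0,1}
  0 ≤ 1
  1 ≤ 1
glb = 1

Answer: A∧B = 1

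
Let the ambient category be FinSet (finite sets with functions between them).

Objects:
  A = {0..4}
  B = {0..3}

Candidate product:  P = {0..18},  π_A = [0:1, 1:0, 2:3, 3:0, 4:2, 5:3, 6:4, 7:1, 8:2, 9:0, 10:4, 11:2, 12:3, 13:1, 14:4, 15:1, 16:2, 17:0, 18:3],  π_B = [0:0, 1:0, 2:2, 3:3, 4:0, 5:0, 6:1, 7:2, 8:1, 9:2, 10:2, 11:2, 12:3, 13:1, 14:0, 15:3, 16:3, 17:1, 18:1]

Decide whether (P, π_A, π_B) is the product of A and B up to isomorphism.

|A|·|B| = 5·4 = 20;  |P| = 19
  → cardinalities differ; no bijection possible.

Answer: NOT A VALID PRODUCT — |P|=19 ≠ |A|·|B|=20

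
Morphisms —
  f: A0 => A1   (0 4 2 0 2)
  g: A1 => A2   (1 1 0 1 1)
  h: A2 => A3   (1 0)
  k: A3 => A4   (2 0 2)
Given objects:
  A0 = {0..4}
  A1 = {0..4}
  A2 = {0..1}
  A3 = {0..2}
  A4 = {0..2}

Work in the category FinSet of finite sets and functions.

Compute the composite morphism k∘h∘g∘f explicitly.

  0 f=>0 g=>1 h=>0 k=>2
  1 f=>4 g=>1 h=>0 k=>2
  2 f=>2 g=>0 h=>1 k=>0
  3 f=>0 g=>1 h=>0 k=>2
  4 f=>2 g=>0 h=>1 k=>0
composite: (2 2 0 2 0)

Answer: (2 2 0 2 0)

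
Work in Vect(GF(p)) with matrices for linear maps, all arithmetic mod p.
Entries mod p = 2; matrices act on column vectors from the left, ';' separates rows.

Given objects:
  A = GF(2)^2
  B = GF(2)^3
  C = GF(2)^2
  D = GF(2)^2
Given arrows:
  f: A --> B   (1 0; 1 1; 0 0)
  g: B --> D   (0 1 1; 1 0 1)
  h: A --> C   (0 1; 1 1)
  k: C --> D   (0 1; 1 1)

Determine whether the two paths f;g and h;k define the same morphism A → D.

Along f;g (path 1):
  e0=[1,0] f-->[1,1,0] g-->[1,1]
  e1=[0,1] f-->[0,1,0] g-->[1,0]
  result₁ = (1 1; 1 0)
Along h;k (path 2):
  e0=[1,0] h-->[0,1] k-->[1,1]
  e1=[0,1] h-->[1,1] k-->[1,0]
  result₂ = (1 1; 1 0)
Equal? same morphism ✓

Answer: COMMUTES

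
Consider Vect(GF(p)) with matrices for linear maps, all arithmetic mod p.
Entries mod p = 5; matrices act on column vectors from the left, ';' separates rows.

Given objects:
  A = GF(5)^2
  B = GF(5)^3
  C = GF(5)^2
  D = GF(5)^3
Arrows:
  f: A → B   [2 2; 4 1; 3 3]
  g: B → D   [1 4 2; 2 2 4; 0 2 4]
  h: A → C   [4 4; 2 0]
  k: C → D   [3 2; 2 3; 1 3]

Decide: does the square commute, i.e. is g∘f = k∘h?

Answer: DOES NOT COMMUTE

Derivation:
1) trace f;g:
  e0=[1,0] f→[2,4,3] g→[4,4,0]
  e1=[0,1] f→[2,1,3] g→[2,3,4]
  ⟦path⟧₁ = [4 2; 4 3; 0 4]
2) trace h;k:
  e0=[1,0] h→[4,2] k→[1,4,0]
  e1=[0,1] h→[4,0] k→[2,3,4]
  ⟦path⟧₂ = [1 2; 4 3; 0 4]
Equal? distinct morphisms ✗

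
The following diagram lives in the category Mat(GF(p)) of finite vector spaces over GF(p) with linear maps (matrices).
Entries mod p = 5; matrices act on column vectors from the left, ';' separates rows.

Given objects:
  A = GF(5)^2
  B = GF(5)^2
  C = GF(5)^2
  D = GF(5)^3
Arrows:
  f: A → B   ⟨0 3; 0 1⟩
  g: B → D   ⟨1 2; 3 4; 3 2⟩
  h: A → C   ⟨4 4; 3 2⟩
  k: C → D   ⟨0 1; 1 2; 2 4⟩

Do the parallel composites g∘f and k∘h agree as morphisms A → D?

Answer: DOES NOT COMMUTE

Derivation:
Path 1 = f;g:
  e0=[1,0] f→[0,0] g→[0,0,0]
  e1=[0,1] f→[3,1] g→[0,3,1]
  ⟦path⟧₁ = ⟨0 0; 0 3; 0 1⟩
Path 2 = h;k:
  e0=[1,0] h→[4,3] k→[3,0,0]
  e1=[0,1] h→[4,2] k→[2,3,1]
  ⟦path⟧₂ = ⟨3 2; 0 3; 0 1⟩
Equal? differ; not commutative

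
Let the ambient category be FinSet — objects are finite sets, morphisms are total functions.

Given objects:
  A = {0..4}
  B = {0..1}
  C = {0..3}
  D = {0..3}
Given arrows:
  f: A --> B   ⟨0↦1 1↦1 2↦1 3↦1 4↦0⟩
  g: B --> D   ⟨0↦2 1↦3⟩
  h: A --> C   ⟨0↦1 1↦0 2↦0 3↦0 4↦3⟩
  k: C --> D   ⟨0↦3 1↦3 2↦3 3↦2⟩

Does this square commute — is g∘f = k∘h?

Answer: COMMUTES

Derivation:
Along f;g (path 1):
  0 f-->1 g-->3
  1 f-->1 g-->3
  2 f-->1 g-->3
  3 f-->1 g-->3
  4 f-->0 g-->2
  composite₁ = ⟨0↦3 1↦3 2↦3 3↦3 4↦2⟩
Along h;k (path 2):
  0 h-->1 k-->3
  1 h-->0 k-->3
  2 h-->0 k-->3
  3 h-->0 k-->3
  4 h-->3 k-->2
  composite₂ = ⟨0↦3 1↦3 2↦3 3↦3 4↦2⟩
Equal? YES — commutes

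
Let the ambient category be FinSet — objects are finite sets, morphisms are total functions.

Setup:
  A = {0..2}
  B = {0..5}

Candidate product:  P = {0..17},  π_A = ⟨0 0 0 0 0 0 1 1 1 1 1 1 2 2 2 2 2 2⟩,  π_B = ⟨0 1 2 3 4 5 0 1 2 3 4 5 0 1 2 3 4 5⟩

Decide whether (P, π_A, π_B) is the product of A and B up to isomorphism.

|A|·|B| = 3·6 = 18;  |P| = 18
Check the pairing map k ↦ (π_A(k), π_B(k)):
  0 ↦ (0,0)
  1 ↦ (0,1)
  2 ↦ (0,2)
  3 ↦ (0,3)
  4 ↦ (0,4)
  5 ↦ (0,5)
  6 ↦ (1,0)
  7 ↦ (1,1)
  8 ↦ (1,2)
  9 ↦ (1,3)
  10 ↦ (1,4)
  11 ↦ (1,5)
  12 ↦ (2,0)
  13 ↦ (2,1)
  14 ↦ (2,2)
  15 ↦ (2,3)
  16 ↦ (2,4)
  17 ↦ (2,5)
distinct pairs in image: 18 / 18 needed
  → bijection onto A×B; projections well-typed.

Answer: VALID PRODUCT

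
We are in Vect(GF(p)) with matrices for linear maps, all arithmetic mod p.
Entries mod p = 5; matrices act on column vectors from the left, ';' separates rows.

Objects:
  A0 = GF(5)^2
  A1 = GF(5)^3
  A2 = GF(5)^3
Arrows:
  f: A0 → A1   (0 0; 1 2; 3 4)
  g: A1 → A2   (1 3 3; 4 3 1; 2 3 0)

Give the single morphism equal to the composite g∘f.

Answer: (2 3; 1 0; 3 1)

Derivation:
  e0=(1,0) f→(0,1,3) g→(2,1,3)
  e1=(0,1) f→(0,2,4) g→(3,0,1)
result: (2 3; 1 0; 3 1)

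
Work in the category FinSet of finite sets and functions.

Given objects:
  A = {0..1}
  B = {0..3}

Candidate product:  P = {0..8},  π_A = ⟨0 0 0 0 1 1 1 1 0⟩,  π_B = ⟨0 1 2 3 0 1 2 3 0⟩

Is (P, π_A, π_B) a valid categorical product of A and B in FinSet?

Answer: NOT A VALID PRODUCT — |P|=9 ≠ |A|·|B|=8

Trace:
|A|·|B| = 2·4 = 8;  |P| = 9
  → cardinalities differ; no bijection possible.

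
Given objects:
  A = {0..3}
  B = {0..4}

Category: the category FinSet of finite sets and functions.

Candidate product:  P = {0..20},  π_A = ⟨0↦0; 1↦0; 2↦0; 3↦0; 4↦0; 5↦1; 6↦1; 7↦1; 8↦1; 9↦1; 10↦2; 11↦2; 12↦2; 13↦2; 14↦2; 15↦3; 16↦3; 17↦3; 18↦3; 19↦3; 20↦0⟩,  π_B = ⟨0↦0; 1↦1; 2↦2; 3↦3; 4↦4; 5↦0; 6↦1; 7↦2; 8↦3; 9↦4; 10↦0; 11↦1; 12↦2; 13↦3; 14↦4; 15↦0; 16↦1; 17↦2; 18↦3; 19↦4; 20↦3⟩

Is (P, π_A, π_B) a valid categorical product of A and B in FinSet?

Answer: NOT A VALID PRODUCT — |P|=21 ≠ |A|·|B|=20

Trace:
|A|·|B| = 4·5 = 20;  |P| = 21
  → cardinalities differ; no bijection possible.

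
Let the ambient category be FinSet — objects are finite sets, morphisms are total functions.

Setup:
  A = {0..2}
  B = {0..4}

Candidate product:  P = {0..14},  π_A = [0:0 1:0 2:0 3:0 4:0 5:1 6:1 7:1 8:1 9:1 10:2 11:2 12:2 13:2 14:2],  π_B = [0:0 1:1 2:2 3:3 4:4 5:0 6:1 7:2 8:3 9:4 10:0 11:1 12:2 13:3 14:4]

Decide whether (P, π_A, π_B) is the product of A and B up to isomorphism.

Answer: VALID PRODUCT

Derivation:
|A|·|B| = 3·5 = 15;  |P| = 15
Check the pairing map k ↦ (π_A(k), π_B(k)):
  0 : (0,0)
  1 : (0,1)
  2 : (0,2)
  3 : (0,3)
  4 : (0,4)
  5 : (1,0)
  6 : (1,1)
  7 : (1,2)
  8 : (1,3)
  9 : (1,4)
  10 : (2,0)
  11 : (2,1)
  12 : (2,2)
  13 : (2,3)
  14 : (2,4)
distinct pairs in image: 15 / 15 needed
  → bijection onto A×B; projections well-typed.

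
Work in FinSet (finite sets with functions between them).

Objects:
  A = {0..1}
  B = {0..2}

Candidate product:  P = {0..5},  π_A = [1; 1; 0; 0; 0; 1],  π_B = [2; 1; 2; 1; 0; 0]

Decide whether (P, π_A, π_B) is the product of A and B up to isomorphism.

|A|·|B| = 2·3 = 6;  |P| = 6
Check the pairing map k ↦ (π_A(k), π_B(k)):
  0 -> (1,2)
  1 -> (1,1)
  2 -> (0,2)
  3 -> (0,1)
  4 -> (0,0)
  5 -> (1,0)
distinct pairs in image: 6 / 6 needed
  → bijection onto A×B; projections well-typed.

Answer: VALID PRODUCT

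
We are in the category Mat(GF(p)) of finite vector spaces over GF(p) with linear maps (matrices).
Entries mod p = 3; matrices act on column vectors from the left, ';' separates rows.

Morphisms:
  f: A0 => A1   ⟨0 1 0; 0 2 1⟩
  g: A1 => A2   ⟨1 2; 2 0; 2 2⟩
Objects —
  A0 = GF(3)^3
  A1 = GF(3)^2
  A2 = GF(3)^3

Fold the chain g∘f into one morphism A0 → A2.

Answer: ⟨0 2 2; 0 2 0; 0 0 2⟩

Derivation:
  e0=(1,0,0) f=>(0,0) g=>(0,0,0)
  e1=(0,1,0) f=>(1,2) g=>(2,2,0)
  e2=(0,0,1) f=>(0,1) g=>(2,0,2)
result: ⟨0 2 2; 0 2 0; 0 0 2⟩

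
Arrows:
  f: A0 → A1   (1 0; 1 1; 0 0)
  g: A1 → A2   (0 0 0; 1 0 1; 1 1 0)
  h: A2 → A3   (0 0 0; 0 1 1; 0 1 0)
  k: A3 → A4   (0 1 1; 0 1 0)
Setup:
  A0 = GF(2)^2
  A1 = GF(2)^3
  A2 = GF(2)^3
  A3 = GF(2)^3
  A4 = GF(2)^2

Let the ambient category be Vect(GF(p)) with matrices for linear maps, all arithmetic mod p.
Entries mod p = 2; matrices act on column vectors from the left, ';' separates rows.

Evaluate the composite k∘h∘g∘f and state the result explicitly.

  e0=[1,0] f→[1,1,0] g→[0,1,0] h→[0,1,1] k→[0,1]
  e1=[0,1] f→[0,1,0] g→[0,0,1] h→[0,1,0] k→[1,1]
⟦path⟧: (0 1; 1 1)

Answer: (0 1; 1 1)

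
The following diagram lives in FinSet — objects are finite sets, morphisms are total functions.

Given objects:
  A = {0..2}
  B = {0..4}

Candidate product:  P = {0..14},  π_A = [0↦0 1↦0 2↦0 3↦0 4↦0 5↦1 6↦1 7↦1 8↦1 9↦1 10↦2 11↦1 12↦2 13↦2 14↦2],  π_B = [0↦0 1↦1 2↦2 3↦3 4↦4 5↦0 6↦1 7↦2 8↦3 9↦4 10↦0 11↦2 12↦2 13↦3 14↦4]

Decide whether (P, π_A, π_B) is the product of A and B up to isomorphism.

Answer: NOT A VALID PRODUCT — duplicate pair at indices 7,11

Work:
|A|·|B| = 3·5 = 15;  |P| = 15
Check the pairing map k ↦ (π_A(k), π_B(k)):
  0 ↦ (0,0)
  1 ↦ (0,1)
  2 ↦ (0,2)
  3 ↦ (0,3)
  4 ↦ (0,4)
  5 ↦ (1,0)
  6 ↦ (1,1)
  7 ↦ (1,2)
  8 ↦ (1,3)
  9 ↦ (1,4)
  10 ↦ (2,0)
  11 ↦ (1,2)  ✗ repeats pair of k=7
  12 ↦ (2,2)
  13 ↦ (2,3)
  14 ↦ (2,4)
distinct pairs in image: 14 / 15 needed
  → (1,2) hit at k=7 and k=11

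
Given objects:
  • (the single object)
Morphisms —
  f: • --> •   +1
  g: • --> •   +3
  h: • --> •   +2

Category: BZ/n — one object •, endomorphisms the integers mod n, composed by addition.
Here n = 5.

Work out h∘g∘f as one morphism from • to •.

  0 +1≡1 +3≡4 +2≡1  (mod 5)
⟦path⟧: +1

Answer: +1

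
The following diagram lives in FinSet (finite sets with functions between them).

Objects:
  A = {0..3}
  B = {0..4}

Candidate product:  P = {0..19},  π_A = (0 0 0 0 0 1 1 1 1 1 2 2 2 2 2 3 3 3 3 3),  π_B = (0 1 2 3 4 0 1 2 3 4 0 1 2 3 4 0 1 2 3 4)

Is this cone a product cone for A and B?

Answer: VALID PRODUCT

Trace:
|A|·|B| = 4·5 = 20;  |P| = 20
Check the pairing map k ↦ (π_A(k), π_B(k)):
  0 ↦ (0,0)
  1 ↦ (0,1)
  2 ↦ (0,2)
  3 ↦ (0,3)
  4 ↦ (0,4)
  5 ↦ (1,0)
  6 ↦ (1,1)
  7 ↦ (1,2)
  8 ↦ (1,3)
  9 ↦ (1,4)
  10 ↦ (2,0)
  11 ↦ (2,1)
  12 ↦ (2,2)
  13 ↦ (2,3)
  14 ↦ (2,4)
  15 ↦ (3,0)
  16 ↦ (3,1)
  17 ↦ (3,2)
  18 ↦ (3,3)
  19 ↦ (3,4)
distinct pairs in image: 20 / 20 needed
  → bijection onto A×B; projections well-typed.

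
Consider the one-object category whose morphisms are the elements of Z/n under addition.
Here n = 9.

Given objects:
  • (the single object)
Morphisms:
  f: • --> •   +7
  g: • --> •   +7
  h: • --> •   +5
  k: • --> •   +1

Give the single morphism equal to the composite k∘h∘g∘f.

  0 +7≡7 +7≡5 +5≡1 +1≡2  (mod 9)
⟦path⟧: +2

Answer: +2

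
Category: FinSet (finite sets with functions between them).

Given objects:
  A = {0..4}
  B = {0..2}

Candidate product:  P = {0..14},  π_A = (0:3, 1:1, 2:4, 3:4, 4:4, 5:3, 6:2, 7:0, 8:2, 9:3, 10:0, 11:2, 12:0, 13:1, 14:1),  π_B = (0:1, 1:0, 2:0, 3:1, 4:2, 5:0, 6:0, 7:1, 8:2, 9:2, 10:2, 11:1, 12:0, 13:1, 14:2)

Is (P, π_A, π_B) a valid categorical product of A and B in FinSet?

|A|·|B| = 5·3 = 15;  |P| = 15
Check the pairing map k ↦ (π_A(k), π_B(k)):
  0 : (3,1)
  1 : (1,0)
  2 : (4,0)
  3 : (4,1)
  4 : (4,2)
  5 : (3,0)
  6 : (2,0)
  7 : (0,1)
  8 : (2,2)
  9 : (3,2)
  10 : (0,2)
  11 : (2,1)
  12 : (0,0)
  13 : (1,1)
  14 : (1,2)
distinct pairs in image: 15 / 15 needed
  → bijection onto A×B; projections well-typed.

Answer: VALID PRODUCT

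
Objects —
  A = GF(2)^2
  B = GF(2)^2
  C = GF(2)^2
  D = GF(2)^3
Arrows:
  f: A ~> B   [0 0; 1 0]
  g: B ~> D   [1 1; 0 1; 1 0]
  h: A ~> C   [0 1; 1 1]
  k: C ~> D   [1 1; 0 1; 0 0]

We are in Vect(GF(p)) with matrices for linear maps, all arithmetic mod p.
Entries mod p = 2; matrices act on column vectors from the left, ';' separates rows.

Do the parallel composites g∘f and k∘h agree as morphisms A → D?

Answer: DOES NOT COMMUTE

Derivation:
1) trace f;g:
  e0=(1,0) f~>(0,1) g~>(1,1,0)
  e1=(0,1) f~>(0,0) g~>(0,0,0)
  composite₁ = [1 0; 1 0; 0 0]
2) trace h;k:
  e0=(1,0) h~>(0,1) k~>(1,1,0)
  e1=(0,1) h~>(1,1) k~>(0,1,0)
  composite₂ = [1 0; 1 1; 0 0]
Equal? NO — does not commute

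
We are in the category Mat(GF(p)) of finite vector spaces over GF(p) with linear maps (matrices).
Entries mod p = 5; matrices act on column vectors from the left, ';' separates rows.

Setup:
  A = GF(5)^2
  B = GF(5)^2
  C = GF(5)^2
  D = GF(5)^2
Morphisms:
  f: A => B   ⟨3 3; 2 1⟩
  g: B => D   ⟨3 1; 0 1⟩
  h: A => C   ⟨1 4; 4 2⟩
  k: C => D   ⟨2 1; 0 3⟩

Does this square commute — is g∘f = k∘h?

1) trace f;g:
  e0=(1,0) f=>(3,2) g=>(1,2)
  e1=(0,1) f=>(3,1) g=>(0,1)
  ⟦path⟧₁ = ⟨1 0; 2 1⟩
2) trace h;k:
  e0=(1,0) h=>(1,4) k=>(1,2)
  e1=(0,1) h=>(4,2) k=>(0,1)
  ⟦path⟧₂ = ⟨1 0; 2 1⟩
Equal? equal; square commutes

Answer: COMMUTES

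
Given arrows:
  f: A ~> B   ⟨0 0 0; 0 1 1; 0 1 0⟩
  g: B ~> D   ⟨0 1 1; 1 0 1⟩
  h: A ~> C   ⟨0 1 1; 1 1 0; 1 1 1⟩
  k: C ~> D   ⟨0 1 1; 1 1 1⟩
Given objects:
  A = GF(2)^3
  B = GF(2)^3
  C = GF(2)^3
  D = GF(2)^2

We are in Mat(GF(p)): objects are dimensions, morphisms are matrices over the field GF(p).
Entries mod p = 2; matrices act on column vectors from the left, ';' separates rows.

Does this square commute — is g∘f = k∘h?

Answer: COMMUTES

Work:
Path 1 = f;g:
  e0=⟨1,0,0⟩ f~>⟨0,0,0⟩ g~>⟨0,0⟩
  e1=⟨0,1,0⟩ f~>⟨0,1,1⟩ g~>⟨0,1⟩
  e2=⟨0,0,1⟩ f~>⟨0,1,0⟩ g~>⟨1,0⟩
  composite₁ = ⟨0 0 1; 0 1 0⟩
Path 2 = h;k:
  e0=⟨1,0,0⟩ h~>⟨0,1,1⟩ k~>⟨0,0⟩
  e1=⟨0,1,0⟩ h~>⟨1,1,1⟩ k~>⟨0,1⟩
  e2=⟨0,0,1⟩ h~>⟨1,0,1⟩ k~>⟨1,0⟩
  composite₂ = ⟨0 0 1; 0 1 0⟩
Equal? YES — commutes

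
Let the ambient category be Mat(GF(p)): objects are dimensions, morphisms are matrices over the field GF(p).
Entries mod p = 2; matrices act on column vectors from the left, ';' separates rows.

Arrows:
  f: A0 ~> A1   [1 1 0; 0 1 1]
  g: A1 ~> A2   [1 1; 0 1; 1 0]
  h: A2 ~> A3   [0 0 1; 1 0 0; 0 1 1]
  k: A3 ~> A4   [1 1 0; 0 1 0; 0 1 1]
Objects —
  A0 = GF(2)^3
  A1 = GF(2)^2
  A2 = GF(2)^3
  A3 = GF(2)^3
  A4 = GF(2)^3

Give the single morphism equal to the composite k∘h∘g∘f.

Answer: [0 1 1; 1 0 1; 0 0 0]

Work:
  e0=⟨1,0,0⟩ f~>⟨1,0⟩ g~>⟨1,0,1⟩ h~>⟨1,1,1⟩ k~>⟨0,1,0⟩
  e1=⟨0,1,0⟩ f~>⟨1,1⟩ g~>⟨0,1,1⟩ h~>⟨1,0,0⟩ k~>⟨1,0,0⟩
  e2=⟨0,0,1⟩ f~>⟨0,1⟩ g~>⟨1,1,0⟩ h~>⟨0,1,1⟩ k~>⟨1,1,0⟩
composite: [0 1 1; 1 0 1; 0 0 0]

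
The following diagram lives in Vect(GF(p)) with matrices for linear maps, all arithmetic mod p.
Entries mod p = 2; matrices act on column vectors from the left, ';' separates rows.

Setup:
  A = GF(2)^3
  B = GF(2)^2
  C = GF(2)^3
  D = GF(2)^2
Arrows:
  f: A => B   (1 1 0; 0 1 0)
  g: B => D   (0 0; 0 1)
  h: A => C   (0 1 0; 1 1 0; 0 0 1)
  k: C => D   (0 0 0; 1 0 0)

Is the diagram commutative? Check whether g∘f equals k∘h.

Along f;g (path 1):
  e0=⟨1,0,0⟩ f=>⟨1,0⟩ g=>⟨0,0⟩
  e1=⟨0,1,0⟩ f=>⟨1,1⟩ g=>⟨0,1⟩
  e2=⟨0,0,1⟩ f=>⟨0,0⟩ g=>⟨0,0⟩
  result₁ = (0 0 0; 0 1 0)
Along h;k (path 2):
  e0=⟨1,0,0⟩ h=>⟨0,1,0⟩ k=>⟨0,0⟩
  e1=⟨0,1,0⟩ h=>⟨1,1,0⟩ k=>⟨0,1⟩
  e2=⟨0,0,1⟩ h=>⟨0,0,1⟩ k=>⟨0,0⟩
  result₂ = (0 0 0; 0 1 0)
Equal? equal; square commutes

Answer: COMMUTES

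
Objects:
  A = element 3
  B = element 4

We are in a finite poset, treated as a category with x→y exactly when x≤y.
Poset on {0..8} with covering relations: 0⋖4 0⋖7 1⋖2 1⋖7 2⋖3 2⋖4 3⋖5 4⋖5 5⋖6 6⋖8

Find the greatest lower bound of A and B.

Common predecessors of 3,4: {1,2}
  1 <= 2
  2 <= 2
glb = 2

Answer: A∧B = 2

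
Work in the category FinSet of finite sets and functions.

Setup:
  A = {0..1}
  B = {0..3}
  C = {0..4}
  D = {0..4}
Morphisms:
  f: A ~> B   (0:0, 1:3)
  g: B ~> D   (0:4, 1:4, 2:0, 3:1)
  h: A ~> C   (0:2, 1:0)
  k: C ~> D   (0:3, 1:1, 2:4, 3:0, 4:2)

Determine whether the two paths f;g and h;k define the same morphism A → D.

1) trace f;g:
  0 f~>0 g~>4
  1 f~>3 g~>1
  result₁ = (0:4, 1:1)
2) trace h;k:
  0 h~>2 k~>4
  1 h~>0 k~>3
  result₂ = (0:4, 1:3)
Equal? differ; not commutative

Answer: DOES NOT COMMUTE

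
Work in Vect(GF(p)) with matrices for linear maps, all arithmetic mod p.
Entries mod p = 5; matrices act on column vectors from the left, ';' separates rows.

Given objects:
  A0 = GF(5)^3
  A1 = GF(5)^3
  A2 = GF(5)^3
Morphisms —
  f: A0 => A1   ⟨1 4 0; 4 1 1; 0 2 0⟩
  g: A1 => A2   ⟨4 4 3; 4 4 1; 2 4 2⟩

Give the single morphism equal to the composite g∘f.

Answer: ⟨0 1 4; 0 2 4; 3 1 4⟩

Derivation:
  e0=⟨1,0,0⟩ f=>⟨1,4,0⟩ g=>⟨0,0,3⟩
  e1=⟨0,1,0⟩ f=>⟨4,1,2⟩ g=>⟨1,2,1⟩
  e2=⟨0,0,1⟩ f=>⟨0,1,0⟩ g=>⟨4,4,4⟩
result: ⟨0 1 4; 0 2 4; 3 1 4⟩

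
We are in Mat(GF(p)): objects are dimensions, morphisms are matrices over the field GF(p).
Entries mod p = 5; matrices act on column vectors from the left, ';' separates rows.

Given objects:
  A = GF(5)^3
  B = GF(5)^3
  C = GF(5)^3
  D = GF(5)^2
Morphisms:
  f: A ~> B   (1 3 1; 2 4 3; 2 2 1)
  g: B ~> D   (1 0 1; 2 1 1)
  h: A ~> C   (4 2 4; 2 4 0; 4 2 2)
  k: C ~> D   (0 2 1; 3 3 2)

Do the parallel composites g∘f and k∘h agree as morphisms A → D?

Answer: COMMUTES

Work:
Along f;g (path 1):
  e0=(1,0,0) f~>(1,2,2) g~>(3,1)
  e1=(0,1,0) f~>(3,4,2) g~>(0,2)
  e2=(0,0,1) f~>(1,3,1) g~>(2,1)
  ⟦path⟧₁ = (3 0 2; 1 2 1)
Along h;k (path 2):
  e0=(1,0,0) h~>(4,2,4) k~>(3,1)
  e1=(0,1,0) h~>(2,4,2) k~>(0,2)
  e2=(0,0,1) h~>(4,0,2) k~>(2,1)
  ⟦path⟧₂ = (3 0 2; 1 2 1)
Equal? equal; square commutes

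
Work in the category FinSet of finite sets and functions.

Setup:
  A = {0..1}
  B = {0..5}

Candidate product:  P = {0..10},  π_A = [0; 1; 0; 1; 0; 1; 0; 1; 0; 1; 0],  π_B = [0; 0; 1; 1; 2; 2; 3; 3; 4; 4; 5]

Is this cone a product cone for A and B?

Answer: NOT A VALID PRODUCT — |P|=11 ≠ |A|·|B|=12

Work:
|A|·|B| = 2·6 = 12;  |P| = 11
  → cardinalities differ; no bijection possible.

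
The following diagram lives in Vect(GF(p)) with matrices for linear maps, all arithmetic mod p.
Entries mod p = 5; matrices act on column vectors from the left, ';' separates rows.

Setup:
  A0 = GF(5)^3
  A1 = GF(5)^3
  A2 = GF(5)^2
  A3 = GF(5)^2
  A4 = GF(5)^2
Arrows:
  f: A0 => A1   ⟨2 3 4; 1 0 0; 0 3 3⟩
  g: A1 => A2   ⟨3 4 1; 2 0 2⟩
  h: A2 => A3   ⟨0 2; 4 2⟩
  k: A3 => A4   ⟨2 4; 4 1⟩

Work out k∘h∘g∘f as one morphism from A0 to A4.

Answer: ⟨3 1 3; 0 3 0⟩

Work:
  e0=⟨1,0,0⟩ f=>⟨2,1,0⟩ g=>⟨0,4⟩ h=>⟨3,3⟩ k=>⟨3,0⟩
  e1=⟨0,1,0⟩ f=>⟨3,0,3⟩ g=>⟨2,2⟩ h=>⟨4,2⟩ k=>⟨1,3⟩
  e2=⟨0,0,1⟩ f=>⟨4,0,3⟩ g=>⟨0,4⟩ h=>⟨3,3⟩ k=>⟨3,0⟩
result: ⟨3 1 3; 0 3 0⟩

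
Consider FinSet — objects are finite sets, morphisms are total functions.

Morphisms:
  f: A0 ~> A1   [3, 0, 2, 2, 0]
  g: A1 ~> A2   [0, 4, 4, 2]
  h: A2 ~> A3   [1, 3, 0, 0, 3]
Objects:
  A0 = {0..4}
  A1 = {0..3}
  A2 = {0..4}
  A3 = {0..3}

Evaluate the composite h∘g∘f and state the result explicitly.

Answer: [0, 1, 3, 3, 1]

Trace:
  0 f~>3 g~>2 h~>0
  1 f~>0 g~>0 h~>1
  2 f~>2 g~>4 h~>3
  3 f~>2 g~>4 h~>3
  4 f~>0 g~>0 h~>1
⟦path⟧: [0, 1, 3, 3, 1]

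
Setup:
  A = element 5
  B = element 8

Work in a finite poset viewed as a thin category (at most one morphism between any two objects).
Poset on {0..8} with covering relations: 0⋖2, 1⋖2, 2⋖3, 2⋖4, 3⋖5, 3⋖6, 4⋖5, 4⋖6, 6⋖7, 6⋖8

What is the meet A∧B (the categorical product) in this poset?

Common predecessors of 5,8: {0,1,2,3,4}
  maximal lower bounds 3 and 4 are incomparable: neither 3<=4 nor 4<=3
→ no greatest lower bound exists

Answer: NO MEET EXISTS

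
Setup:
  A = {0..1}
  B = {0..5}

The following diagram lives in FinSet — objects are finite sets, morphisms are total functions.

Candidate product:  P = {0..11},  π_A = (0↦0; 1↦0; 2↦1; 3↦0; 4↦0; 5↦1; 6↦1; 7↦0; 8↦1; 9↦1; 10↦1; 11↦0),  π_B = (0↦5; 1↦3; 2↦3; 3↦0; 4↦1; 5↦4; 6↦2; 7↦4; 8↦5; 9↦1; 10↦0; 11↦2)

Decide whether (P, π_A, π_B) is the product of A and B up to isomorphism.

Answer: VALID PRODUCT

Work:
|A|·|B| = 2·6 = 12;  |P| = 12
Check the pairing map k ↦ (π_A(k), π_B(k)):
  0 ↦ (0,5)
  1 ↦ (0,3)
  2 ↦ (1,3)
  3 ↦ (0,0)
  4 ↦ (0,1)
  5 ↦ (1,4)
  6 ↦ (1,2)
  7 ↦ (0,4)
  8 ↦ (1,5)
  9 ↦ (1,1)
  10 ↦ (1,0)
  11 ↦ (0,2)
distinct pairs in image: 12 / 12 needed
  → bijection onto A×B; projections well-typed.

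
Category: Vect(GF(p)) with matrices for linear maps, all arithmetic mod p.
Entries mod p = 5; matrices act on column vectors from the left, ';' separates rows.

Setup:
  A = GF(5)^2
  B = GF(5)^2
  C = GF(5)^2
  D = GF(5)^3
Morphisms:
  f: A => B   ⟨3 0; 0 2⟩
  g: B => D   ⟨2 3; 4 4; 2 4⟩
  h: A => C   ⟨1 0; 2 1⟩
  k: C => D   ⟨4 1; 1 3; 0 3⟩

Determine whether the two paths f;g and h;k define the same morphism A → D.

1) trace f;g:
  e0=⟨1,0⟩ f=>⟨3,0⟩ g=>⟨1,2,1⟩
  e1=⟨0,1⟩ f=>⟨0,2⟩ g=>⟨1,3,3⟩
  ⟦path⟧₁ = ⟨1 1; 2 3; 1 3⟩
2) trace h;k:
  e0=⟨1,0⟩ h=>⟨1,2⟩ k=>⟨1,2,1⟩
  e1=⟨0,1⟩ h=>⟨0,1⟩ k=>⟨1,3,3⟩
  ⟦path⟧₂ = ⟨1 1; 2 3; 1 3⟩
Equal? same morphism ✓

Answer: COMMUTES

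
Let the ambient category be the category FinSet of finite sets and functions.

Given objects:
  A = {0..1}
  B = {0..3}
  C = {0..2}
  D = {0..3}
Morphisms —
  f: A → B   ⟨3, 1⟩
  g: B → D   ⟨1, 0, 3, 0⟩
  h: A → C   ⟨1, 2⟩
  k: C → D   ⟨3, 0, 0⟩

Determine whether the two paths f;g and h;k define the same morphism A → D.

Answer: COMMUTES

Trace:
Along f;g (path 1):
  0 f→3 g→0
  1 f→1 g→0
  result₁ = ⟨0, 0⟩
Along h;k (path 2):
  0 h→1 k→0
  1 h→2 k→0
  result₂ = ⟨0, 0⟩
Equal? YES — commutes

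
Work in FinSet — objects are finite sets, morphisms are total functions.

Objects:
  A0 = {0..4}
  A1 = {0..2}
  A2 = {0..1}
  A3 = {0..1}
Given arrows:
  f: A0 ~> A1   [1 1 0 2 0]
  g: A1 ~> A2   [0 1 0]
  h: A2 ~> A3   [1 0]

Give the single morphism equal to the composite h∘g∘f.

  0 f~>1 g~>1 h~>0
  1 f~>1 g~>1 h~>0
  2 f~>0 g~>0 h~>1
  3 f~>2 g~>0 h~>1
  4 f~>0 g~>0 h~>1
composite: [0 0 1 1 1]

Answer: [0 0 1 1 1]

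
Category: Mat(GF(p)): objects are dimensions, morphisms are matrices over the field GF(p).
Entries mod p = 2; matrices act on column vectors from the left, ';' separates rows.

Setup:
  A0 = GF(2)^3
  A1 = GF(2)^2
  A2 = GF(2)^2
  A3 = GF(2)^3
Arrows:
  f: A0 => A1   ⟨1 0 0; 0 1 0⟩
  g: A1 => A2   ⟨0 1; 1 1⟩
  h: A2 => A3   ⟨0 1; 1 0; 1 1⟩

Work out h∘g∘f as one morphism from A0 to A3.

Answer: ⟨1 1 0; 0 1 0; 1 0 0⟩

Trace:
  e0=⟨1,0,0⟩ f=>⟨1,0⟩ g=>⟨0,1⟩ h=>⟨1,0,1⟩
  e1=⟨0,1,0⟩ f=>⟨0,1⟩ g=>⟨1,1⟩ h=>⟨1,1,0⟩
  e2=⟨0,0,1⟩ f=>⟨0,0⟩ g=>⟨0,0⟩ h=>⟨0,0,0⟩
composite: ⟨1 1 0; 0 1 0; 1 0 0⟩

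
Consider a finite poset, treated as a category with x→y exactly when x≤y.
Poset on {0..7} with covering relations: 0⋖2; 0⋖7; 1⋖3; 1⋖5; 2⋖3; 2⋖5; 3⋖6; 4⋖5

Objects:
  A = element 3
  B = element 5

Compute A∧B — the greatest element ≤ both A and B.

{x : x⊑A ∧ x⊑B} = {0,1,2}  (A=3, B=5)
  maximal lower bounds 1 and 2 are incomparable: neither 1⊑2 nor 2⊑1
→ no greatest lower bound exists

Answer: NO MEET EXISTS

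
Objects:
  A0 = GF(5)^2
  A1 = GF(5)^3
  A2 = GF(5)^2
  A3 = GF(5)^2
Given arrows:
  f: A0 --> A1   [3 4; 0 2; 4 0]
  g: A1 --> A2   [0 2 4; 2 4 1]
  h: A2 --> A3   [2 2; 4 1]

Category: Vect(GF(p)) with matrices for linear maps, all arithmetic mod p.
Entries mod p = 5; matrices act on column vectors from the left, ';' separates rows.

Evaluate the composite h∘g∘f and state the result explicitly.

  e0=⟨1,0⟩ f-->⟨3,0,4⟩ g-->⟨1,0⟩ h-->⟨2,4⟩
  e1=⟨0,1⟩ f-->⟨4,2,0⟩ g-->⟨4,1⟩ h-->⟨0,2⟩
⟦path⟧: [2 0; 4 2]

Answer: [2 0; 4 2]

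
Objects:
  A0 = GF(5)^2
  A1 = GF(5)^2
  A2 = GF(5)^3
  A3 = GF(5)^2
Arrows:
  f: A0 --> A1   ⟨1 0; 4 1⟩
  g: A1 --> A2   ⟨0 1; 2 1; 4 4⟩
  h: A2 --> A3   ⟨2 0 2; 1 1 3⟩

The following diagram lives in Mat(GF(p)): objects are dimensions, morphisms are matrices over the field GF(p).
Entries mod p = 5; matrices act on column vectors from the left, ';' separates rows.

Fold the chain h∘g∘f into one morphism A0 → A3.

Answer: ⟨3 0; 0 4⟩

Work:
  e0=⟨1,0⟩ f-->⟨1,4⟩ g-->⟨4,1,0⟩ h-->⟨3,0⟩
  e1=⟨0,1⟩ f-->⟨0,1⟩ g-->⟨1,1,4⟩ h-->⟨0,4⟩
⟦path⟧: ⟨3 0; 0 4⟩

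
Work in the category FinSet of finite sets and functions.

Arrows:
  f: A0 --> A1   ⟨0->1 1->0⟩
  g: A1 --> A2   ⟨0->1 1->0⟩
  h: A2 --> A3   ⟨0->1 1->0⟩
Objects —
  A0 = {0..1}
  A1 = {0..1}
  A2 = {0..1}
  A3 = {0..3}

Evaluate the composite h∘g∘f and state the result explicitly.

Answer: ⟨0->1 1->0⟩

Trace:
  0 f-->1 g-->0 h-->1
  1 f-->0 g-->1 h-->0
composite: ⟨0->1 1->0⟩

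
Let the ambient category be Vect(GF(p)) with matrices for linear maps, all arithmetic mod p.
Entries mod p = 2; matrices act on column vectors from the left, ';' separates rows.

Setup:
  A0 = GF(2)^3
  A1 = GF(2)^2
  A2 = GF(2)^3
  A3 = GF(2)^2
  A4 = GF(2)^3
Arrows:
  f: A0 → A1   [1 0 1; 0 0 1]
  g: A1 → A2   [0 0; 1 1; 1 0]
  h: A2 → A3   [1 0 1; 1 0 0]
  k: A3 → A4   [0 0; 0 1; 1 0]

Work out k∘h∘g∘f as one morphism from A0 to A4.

  e0=(1,0,0) f→(1,0) g→(0,1,1) h→(1,0) k→(0,0,1)
  e1=(0,1,0) f→(0,0) g→(0,0,0) h→(0,0) k→(0,0,0)
  e2=(0,0,1) f→(1,1) g→(0,0,1) h→(1,0) k→(0,0,1)
result: [0 0 0; 0 0 0; 1 0 1]

Answer: [0 0 0; 0 0 0; 1 0 1]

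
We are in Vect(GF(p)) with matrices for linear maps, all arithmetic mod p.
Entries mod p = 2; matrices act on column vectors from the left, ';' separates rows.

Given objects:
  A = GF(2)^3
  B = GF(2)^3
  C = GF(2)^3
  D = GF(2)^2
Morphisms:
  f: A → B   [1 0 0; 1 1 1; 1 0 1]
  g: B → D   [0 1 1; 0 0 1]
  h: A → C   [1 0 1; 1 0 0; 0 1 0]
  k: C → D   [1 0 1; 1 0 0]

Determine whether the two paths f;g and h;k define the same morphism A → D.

1) trace f;g:
  e0=[1,0,0] f→[1,1,1] g→[0,1]
  e1=[0,1,0] f→[0,1,0] g→[1,0]
  e2=[0,0,1] f→[0,1,1] g→[0,1]
  composite₁ = [0 1 0; 1 0 1]
2) trace h;k:
  e0=[1,0,0] h→[1,1,0] k→[1,1]
  e1=[0,1,0] h→[0,0,1] k→[1,0]
  e2=[0,0,1] h→[1,0,0] k→[1,1]
  composite₂ = [1 1 1; 1 0 1]
Equal? distinct morphisms ✗

Answer: DOES NOT COMMUTE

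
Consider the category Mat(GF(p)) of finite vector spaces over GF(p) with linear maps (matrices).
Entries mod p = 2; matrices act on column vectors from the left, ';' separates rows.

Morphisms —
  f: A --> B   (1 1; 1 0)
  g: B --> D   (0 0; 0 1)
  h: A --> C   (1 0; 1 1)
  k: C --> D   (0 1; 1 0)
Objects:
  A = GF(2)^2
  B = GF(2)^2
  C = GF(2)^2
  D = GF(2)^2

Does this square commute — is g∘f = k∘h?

Answer: DOES NOT COMMUTE

Derivation:
Path 1 = f;g:
  e0=[1,0] f-->[1,1] g-->[0,1]
  e1=[0,1] f-->[1,0] g-->[0,0]
  composite₁ = (0 0; 1 0)
Path 2 = h;k:
  e0=[1,0] h-->[1,1] k-->[1,1]
  e1=[0,1] h-->[0,1] k-->[1,0]
  composite₂ = (1 1; 1 0)
Equal? NO — does not commute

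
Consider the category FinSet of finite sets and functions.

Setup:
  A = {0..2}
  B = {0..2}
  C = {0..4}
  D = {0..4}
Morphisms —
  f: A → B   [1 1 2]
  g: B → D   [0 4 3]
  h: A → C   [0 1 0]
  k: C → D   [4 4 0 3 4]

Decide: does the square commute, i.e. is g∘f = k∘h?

Answer: DOES NOT COMMUTE

Work:
Path 1 = f;g:
  0 f→1 g→4
  1 f→1 g→4
  2 f→2 g→3
  result₁ = [4 4 3]
Path 2 = h;k:
  0 h→0 k→4
  1 h→1 k→4
  2 h→0 k→4
  result₂ = [4 4 4]
Equal? differ; not commutative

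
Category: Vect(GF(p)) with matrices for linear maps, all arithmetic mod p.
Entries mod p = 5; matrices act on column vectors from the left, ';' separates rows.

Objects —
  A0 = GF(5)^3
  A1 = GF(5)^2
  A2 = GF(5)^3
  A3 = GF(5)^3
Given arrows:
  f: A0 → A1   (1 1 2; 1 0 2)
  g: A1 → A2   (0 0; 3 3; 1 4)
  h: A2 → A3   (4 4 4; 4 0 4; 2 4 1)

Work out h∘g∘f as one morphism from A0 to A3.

  e0=[1,0,0] f→[1,1] g→[0,1,0] h→[4,0,4]
  e1=[0,1,0] f→[1,0] g→[0,3,1] h→[1,4,3]
  e2=[0,0,1] f→[2,2] g→[0,2,0] h→[3,0,3]
⟦path⟧: (4 1 3; 0 4 0; 4 3 3)

Answer: (4 1 3; 0 4 0; 4 3 3)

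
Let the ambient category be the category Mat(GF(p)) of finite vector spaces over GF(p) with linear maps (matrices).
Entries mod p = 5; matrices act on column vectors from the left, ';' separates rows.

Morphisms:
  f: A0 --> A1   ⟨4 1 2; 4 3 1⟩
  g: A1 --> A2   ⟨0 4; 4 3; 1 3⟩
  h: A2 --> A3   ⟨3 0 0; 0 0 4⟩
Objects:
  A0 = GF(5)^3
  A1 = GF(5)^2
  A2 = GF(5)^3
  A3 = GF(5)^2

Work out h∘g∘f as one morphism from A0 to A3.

Answer: ⟨3 1 2; 4 0 0⟩

Work:
  e0=⟨1,0,0⟩ f-->⟨4,4⟩ g-->⟨1,3,1⟩ h-->⟨3,4⟩
  e1=⟨0,1,0⟩ f-->⟨1,3⟩ g-->⟨2,3,0⟩ h-->⟨1,0⟩
  e2=⟨0,0,1⟩ f-->⟨2,1⟩ g-->⟨4,1,0⟩ h-->⟨2,0⟩
⟦path⟧: ⟨3 1 2; 4 0 0⟩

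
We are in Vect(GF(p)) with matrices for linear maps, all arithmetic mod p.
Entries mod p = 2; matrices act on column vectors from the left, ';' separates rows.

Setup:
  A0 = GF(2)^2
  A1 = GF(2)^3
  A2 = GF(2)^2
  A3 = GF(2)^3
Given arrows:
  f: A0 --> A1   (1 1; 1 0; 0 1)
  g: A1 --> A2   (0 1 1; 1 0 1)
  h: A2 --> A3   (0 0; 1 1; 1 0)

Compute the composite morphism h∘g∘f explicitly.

Answer: (0 0; 0 1; 1 1)

Work:
  e0=[1,0] f-->[1,1,0] g-->[1,1] h-->[0,0,1]
  e1=[0,1] f-->[1,0,1] g-->[1,0] h-->[0,1,1]
composite: (0 0; 0 1; 1 1)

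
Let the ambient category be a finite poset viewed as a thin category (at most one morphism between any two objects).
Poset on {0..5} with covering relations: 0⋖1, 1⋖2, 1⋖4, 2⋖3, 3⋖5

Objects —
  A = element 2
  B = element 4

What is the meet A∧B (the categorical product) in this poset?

Lower bounds of A=2 and B=4: {0,1}
  0 ⊑ 1
  1 ⊑ 1
glb = 1

Answer: A∧B = 1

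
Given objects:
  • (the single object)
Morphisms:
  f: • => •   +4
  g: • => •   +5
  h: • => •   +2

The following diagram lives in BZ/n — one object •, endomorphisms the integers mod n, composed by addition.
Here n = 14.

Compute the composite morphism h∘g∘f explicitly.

Answer: +11

Work:
  0 +4≡4 +5≡9 +2≡11  (mod 14)
composite: +11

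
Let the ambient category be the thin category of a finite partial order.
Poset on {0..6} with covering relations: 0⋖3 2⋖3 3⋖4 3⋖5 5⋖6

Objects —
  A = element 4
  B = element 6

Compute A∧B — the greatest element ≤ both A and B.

Lower bounds of A=4 and B=6: {0,2,3}
  0 <= 3
  2 <= 3
  3 <= 3
glb = 3

Answer: A∧B = 3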